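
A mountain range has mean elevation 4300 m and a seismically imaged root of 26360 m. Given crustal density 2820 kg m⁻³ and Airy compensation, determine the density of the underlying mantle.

3280 kg m⁻³

Airy balance: ρ_c h = (ρ_m − ρ_c) r → ρ_m = ρ_c (1 + h/r).
ρ_m = 2820 × (1 + 4300 m/26360 m) = 3280 kg m⁻³.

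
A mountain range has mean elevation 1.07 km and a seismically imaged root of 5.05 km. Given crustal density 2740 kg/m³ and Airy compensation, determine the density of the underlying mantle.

3320 kg/m³

Airy balance: ρ_c h = (ρ_m − ρ_c) r → ρ_m = ρ_c (1 + h/r).
ρ_m = 2740 × (1 + 1.07 km/5.05 km) = 3320 kg/m³.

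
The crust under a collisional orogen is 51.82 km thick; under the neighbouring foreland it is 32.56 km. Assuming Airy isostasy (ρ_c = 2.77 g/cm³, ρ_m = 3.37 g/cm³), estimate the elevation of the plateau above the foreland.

Excess crust Δ = 51.82 km − 32.56 km = 19.26 km, split between elevation h and root r with h + r = Δ.
Airy balance ρ_c h = (ρ_m − ρ_c) r gives r = h ρ_c/(ρ_m − ρ_c), so h (1 + ρ_c/(ρ_m − ρ_c)) = Δ, i.e. h = Δ (ρ_m − ρ_c)/ρ_m.
h = 19.26 km × 0.6/3.37 = 3.43 km.

3.43 km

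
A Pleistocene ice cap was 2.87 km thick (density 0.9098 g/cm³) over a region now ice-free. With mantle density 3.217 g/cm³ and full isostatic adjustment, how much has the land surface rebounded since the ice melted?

Removing the load lets mantle flow back in; uplift u satisfies ρ_ice t = ρ_m u.
u = t ρ_ice/ρ_m = 2.87 km × 0.9098/3.217 = 0.812 km.

0.812 km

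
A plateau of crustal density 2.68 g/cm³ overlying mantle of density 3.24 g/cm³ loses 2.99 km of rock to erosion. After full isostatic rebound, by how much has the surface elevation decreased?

Rebound u = e ρ_c/ρ_m = 2.99 km × 2.68/3.24 = 2.473 km.
Net surface drop = e − u = 2.99 km − 2.473 km = e (ρ_m − ρ_c)/ρ_m = 0.517 km.

0.517 km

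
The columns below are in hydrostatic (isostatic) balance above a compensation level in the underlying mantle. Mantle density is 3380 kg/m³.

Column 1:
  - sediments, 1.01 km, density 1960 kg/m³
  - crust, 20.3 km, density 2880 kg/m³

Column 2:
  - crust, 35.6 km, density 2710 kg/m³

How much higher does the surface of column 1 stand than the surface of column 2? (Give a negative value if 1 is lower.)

For any compensation level in the mantle, the mantle terms cancel and isostasy reduces to e = (Σt_1 − Σt_2) − (Σ(ρt)_1 − Σ(ρt)_2) / ρ_m.
Σt_1 = 21.31 km; Σt_2 = 35.6 km; Σ(ρt)_1 = 60443.6; Σ(ρt)_2 = 96476 (in km·kg/m³).
e = (21.31 − 35.6) − (60443.6 − 96476) / 3380 = −3.63 km.

−3.63 km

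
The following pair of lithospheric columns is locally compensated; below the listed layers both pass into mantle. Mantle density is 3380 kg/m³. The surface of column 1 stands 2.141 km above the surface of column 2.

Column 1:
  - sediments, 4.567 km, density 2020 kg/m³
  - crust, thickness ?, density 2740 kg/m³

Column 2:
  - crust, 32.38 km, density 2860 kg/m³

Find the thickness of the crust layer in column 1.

Take the compensation level at the base of the deeper column (depth z_c below the surface of column 1) and equate Σ ρ_i t_i down to z_c; mantle fills any gap and the z_c terms cancel.
Column 1: 4.567×2020 + x×2740 + (z_c − 4.567 − x)×3380
Column 2: 2.141×0 + 32.38×2860 + (z_c − 2.141 − 32.38)×3380
The z_c×3380 term appears on both sides and cancels. Collect the known terms of each column as K = Σ(ρt)_known − 3380 × (depth of known layers): K_1 = 9225.34 − 3380×4.567 = −6211.12; K_2 = 92606.8 − 3380×(2.141 + 32.38) = −24074.18.
Balance: K_1 − x×(3380 − 2740) = K_2, so x = (K_1 − K_2)/(3380 − 2740) = 17863.1/640 = 27.9 km.

27.9 km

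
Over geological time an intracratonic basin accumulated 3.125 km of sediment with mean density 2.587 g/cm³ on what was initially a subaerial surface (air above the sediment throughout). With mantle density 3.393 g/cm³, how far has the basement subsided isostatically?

Subaerial load: s = t ρ_sed / ρ_m = 3.125 km × 2.587/3.393 = 2.38 km.

2.38 km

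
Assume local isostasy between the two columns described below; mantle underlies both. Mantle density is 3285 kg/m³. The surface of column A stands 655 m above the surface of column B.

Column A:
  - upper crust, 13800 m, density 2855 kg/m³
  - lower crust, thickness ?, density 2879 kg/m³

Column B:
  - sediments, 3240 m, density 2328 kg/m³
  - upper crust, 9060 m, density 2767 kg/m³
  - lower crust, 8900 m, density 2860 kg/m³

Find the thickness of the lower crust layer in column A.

19200 m

Take the compensation level at the base of the deeper column (depth z_c below the surface of column A) and equate Σ ρ_i t_i down to z_c; mantle fills any gap and the z_c terms cancel.
Column A: 13800×2855 + x×2879 + (z_c − 13800 − x)×3285
Column B: 655×0 + 3240×2328 + 9060×2767 + 8900×2860 + (z_c − 655 − 21200)×3285
The z_c×3285 term appears on both sides and cancels. Collect the known terms of each column as K = Σ(ρt)_known − 3285 × (depth of known layers): K_A = 39399000 − 3285×13800 = −5934000; K_B = 58065740 − 3285×(655 + 21200) = −13727935.
Balance: K_A − x×(3285 − 2879) = K_B, so x = (K_A − K_B)/(3285 − 2879) = 7793940/406 = 19200 m.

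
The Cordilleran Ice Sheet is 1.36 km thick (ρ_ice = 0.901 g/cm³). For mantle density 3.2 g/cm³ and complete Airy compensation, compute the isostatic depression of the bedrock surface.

Balancing pressure at the compensation depth: the ice load ρ_ice t is balanced by mantle displaced below, ρ_m s.
s = t ρ_ice / ρ_m = 1.36 km × 0.901/3.2 = 0.383 km.

0.383 km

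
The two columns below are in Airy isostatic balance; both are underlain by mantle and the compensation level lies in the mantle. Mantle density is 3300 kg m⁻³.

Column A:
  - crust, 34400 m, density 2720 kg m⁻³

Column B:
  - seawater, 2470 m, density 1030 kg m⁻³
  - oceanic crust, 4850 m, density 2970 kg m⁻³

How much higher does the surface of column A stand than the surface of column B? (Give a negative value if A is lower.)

For any compensation level in the mantle, the mantle terms cancel and isostasy reduces to e = (Σt_A − Σt_B) − (Σ(ρt)_A − Σ(ρt)_B) / ρ_m.
Σt_A = 34400 m; Σt_B = 7320 m; Σ(ρt)_A = 93568000; Σ(ρt)_B = 16948600 (in m·kg m⁻³).
e = (34400 − 7320) − (93568000 − 16948600) / 3300 = 3860 m.

3860 m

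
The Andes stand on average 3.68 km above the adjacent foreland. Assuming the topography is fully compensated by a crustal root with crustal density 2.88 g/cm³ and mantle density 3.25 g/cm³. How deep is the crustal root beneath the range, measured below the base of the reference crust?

Equating mass per unit area of the two columns: the weight of the topography is balanced by the buoyancy of the root, ρ_c h = (ρ_m − ρ_c) r.
r = h · ρ_c / (ρ_m − ρ_c) = 3.68 km × 2.88 / (3.25 − 2.88) = 28.6 km.

28.6 km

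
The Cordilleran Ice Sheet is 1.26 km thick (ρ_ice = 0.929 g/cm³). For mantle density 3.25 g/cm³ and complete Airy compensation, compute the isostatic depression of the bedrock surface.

0.36 km

For local isostatic compensation: the ice load ρ_ice t is balanced by mantle displaced below, ρ_m s.
s = t ρ_ice / ρ_m = 1.26 km × 0.929/3.25 = 0.36 km.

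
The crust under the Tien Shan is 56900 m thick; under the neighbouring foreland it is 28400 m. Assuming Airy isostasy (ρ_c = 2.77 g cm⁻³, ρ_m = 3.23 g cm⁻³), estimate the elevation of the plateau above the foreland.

4060 m

Excess crust Δ = 56900 m − 28400 m = 28500 m, split between elevation h and root r with h + r = Δ.
Airy balance ρ_c h = (ρ_m − ρ_c) r gives r = h ρ_c/(ρ_m − ρ_c), so h (1 + ρ_c/(ρ_m − ρ_c)) = Δ, i.e. h = Δ (ρ_m − ρ_c)/ρ_m.
h = 28500 m × 0.46/3.23 = 4060 m.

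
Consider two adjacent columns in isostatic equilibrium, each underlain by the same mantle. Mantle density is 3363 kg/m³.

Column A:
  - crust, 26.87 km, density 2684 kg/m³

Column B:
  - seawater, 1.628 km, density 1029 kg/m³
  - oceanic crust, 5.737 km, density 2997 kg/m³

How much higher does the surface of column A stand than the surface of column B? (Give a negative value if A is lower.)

3.67 km

For any compensation level in the mantle, the mantle terms cancel and isostasy reduces to e = (Σt_A − Σt_B) − (Σ(ρt)_A − Σ(ρt)_B) / ρ_m.
Σt_A = 26.87 km; Σt_B = 7.365 km; Σ(ρt)_A = 72119.08; Σ(ρt)_B = 18869.001 (in km·kg/m³).
e = (26.87 − 7.365) − (72119.08 − 18869.001) / 3363 = 3.67 km.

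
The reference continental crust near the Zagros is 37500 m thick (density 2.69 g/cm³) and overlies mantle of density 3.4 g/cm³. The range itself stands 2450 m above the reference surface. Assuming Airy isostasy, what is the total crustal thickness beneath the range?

Root depth r = h ρ_c / (ρ_m − ρ_c) = 2450 m × 2.69 / 0.71 = 9282 m.
Total thickness = T + h + r = 37500 m + 2450 m + 9282 m = 49200 m.

49200 m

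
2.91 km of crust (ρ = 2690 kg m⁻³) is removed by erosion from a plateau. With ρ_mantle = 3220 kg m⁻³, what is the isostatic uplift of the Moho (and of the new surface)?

2.43 km

Unloading: uplift u = e ρ_c/ρ_m = 2.91 km × 2690/3220 = 2.43 km.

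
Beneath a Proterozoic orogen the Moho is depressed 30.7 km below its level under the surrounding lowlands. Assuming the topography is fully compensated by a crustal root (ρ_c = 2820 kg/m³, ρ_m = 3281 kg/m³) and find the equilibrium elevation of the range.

Isostatic balance requires: ρ_c h = (ρ_m − ρ_c) r.
h = r (ρ_m − ρ_c) / ρ_c = 30.7 km × (3281 − 2820) / 2820 = 5.02 km.

5.02 km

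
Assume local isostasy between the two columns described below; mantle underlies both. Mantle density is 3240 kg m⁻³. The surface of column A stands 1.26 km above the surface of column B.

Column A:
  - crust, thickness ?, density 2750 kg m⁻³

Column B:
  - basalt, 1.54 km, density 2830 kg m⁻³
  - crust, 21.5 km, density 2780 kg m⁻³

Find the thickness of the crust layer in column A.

Take the compensation level at the base of the deeper column (depth z_c below the surface of column A) and equate Σ ρ_i t_i down to z_c; mantle fills any gap and the z_c terms cancel.
Column A: x×2750 + (z_c − 0 − x)×3240
Column B: 1.26×0 + 1.54×2830 + 21.5×2780 + (z_c − 1.26 − 23.04)×3240
The z_c×3240 term appears on both sides and cancels. Collect the known terms of each column as K = Σ(ρt)_known − 3240 × (depth of known layers): K_A = 0 − 3240×0 = 0; K_B = 64128.2 − 3240×(1.26 + 23.04) = −14603.8.
Balance: K_A − x×(3240 − 2750) = K_B, so x = (K_A − K_B)/(3240 − 2750) = 14603.8/490 = 29.8 km.

29.8 km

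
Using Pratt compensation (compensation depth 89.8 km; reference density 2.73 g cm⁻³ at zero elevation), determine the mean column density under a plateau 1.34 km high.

2.69 g cm⁻³

Pratt balance: ρ_ref D = ρ (D + h).
ρ = ρ_ref D/(D + h) = 2.73 × 89.8 km/(89.8 km + 1.34 km) = 2.69 g cm⁻³.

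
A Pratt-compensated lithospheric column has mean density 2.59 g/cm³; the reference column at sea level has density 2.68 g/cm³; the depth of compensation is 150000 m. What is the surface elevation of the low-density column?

5210 m

ρ_ref D = ρ (D + h) → h = D (ρ_ref − ρ)/ρ.
h = 150000 m × (2.68 − 2.59)/2.59 = 5210 m.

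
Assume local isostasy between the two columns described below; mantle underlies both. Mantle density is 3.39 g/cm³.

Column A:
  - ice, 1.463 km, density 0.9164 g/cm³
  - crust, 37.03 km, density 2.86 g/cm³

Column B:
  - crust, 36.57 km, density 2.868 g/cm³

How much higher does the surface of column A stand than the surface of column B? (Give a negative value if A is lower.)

1.23 km

For any compensation level in the mantle, the mantle terms cancel and isostasy reduces to e = (Σt_A − Σt_B) − (Σ(ρt)_A − Σ(ρt)_B) / ρ_m.
Σt_A = 38.493 km; Σt_B = 36.57 km; Σ(ρt)_A = 107.246493; Σ(ρt)_B = 104.88276 (in km·g/cm³).
e = (38.493 − 36.57) − (107.246493 − 104.88276) / 3.39 = 1.23 km.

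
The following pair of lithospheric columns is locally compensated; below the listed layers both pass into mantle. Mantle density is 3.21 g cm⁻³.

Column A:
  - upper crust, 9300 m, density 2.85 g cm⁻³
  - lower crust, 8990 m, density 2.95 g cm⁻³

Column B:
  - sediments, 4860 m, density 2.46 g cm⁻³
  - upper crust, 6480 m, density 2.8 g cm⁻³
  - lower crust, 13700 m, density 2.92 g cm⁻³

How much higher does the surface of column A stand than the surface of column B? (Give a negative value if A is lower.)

−1430 m

For any compensation level in the mantle, the mantle terms cancel and isostasy reduces to e = (Σt_A − Σt_B) − (Σ(ρt)_A − Σ(ρt)_B) / ρ_m.
Σt_A = 18290 m; Σt_B = 25040 m; Σ(ρt)_A = 53025.5; Σ(ρt)_B = 70103.6 (in m·g cm⁻³).
e = (18290 − 25040) − (53025.5 − 70103.6) / 3.21 = −1430 m.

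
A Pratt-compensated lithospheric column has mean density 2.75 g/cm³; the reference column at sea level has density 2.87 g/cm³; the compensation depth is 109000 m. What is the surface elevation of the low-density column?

ρ_ref D = ρ (D + h) → h = D (ρ_ref − ρ)/ρ.
h = 109000 m × (2.87 − 2.75)/2.75 = 4760 m.

4760 m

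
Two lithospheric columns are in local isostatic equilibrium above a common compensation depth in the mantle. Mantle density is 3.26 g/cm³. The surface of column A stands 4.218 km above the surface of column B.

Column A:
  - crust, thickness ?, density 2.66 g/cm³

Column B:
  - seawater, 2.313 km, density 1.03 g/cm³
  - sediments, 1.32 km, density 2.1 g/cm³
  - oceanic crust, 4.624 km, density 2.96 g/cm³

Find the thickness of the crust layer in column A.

Take the compensation level at the base of the deeper column (depth z_c below the surface of column A) and equate Σ ρ_i t_i down to z_c; mantle fills any gap and the z_c terms cancel.
Column A: x×2.66 + (z_c − 0 − x)×3.26
Column B: 4.218×0 + 2.313×1.03 + 1.32×2.1 + 4.624×2.96 + (z_c − 4.218 − 8.257)×3.26
The z_c×3.26 term appears on both sides and cancels. Collect the known terms of each column as K = Σ(ρt)_known − 3.26 × (depth of known layers): K_A = 0 − 3.26×0 = 0; K_B = 18.84143 − 3.26×(4.218 + 8.257) = −21.82707.
Balance: K_A − x×(3.26 − 2.66) = K_B, so x = (K_A − K_B)/(3.26 − 2.66) = 21.8271/0.6 = 36.4 km.

36.4 km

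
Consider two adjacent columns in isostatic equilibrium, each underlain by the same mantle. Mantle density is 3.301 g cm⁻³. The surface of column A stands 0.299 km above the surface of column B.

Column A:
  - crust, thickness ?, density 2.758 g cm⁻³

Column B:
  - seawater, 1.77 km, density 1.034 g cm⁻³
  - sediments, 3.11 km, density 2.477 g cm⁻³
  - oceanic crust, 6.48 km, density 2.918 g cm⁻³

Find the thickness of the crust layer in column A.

18.5 km

Take the compensation level at the base of the deeper column (depth z_c below the surface of column A) and equate Σ ρ_i t_i down to z_c; mantle fills any gap and the z_c terms cancel.
Column A: x×2.758 + (z_c − 0 − x)×3.301
Column B: 0.299×0 + 1.77×1.034 + 3.11×2.477 + 6.48×2.918 + (z_c − 0.299 − 11.36)×3.301
The z_c×3.301 term appears on both sides and cancels. Collect the known terms of each column as K = Σ(ρt)_known − 3.301 × (depth of known layers): K_A = 0 − 3.301×0 = 0; K_B = 28.44229 − 3.301×(0.299 + 11.36) = −10.044069.
Balance: K_A − x×(3.301 − 2.758) = K_B, so x = (K_A − K_B)/(3.301 − 2.758) = 10.0441/0.543 = 18.5 km.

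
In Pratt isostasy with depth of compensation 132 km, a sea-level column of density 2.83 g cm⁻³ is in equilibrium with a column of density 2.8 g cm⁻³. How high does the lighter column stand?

1.41 km

ρ_ref D = ρ (D + h) → h = D (ρ_ref − ρ)/ρ.
h = 132 km × (2.83 − 2.8)/2.8 = 1.41 km.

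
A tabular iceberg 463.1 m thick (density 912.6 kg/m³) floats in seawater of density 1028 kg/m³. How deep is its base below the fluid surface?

Draft d = t ρ_obj/ρ_fluid = 463.1 m × 912.6/1028 = 411 m.

411 m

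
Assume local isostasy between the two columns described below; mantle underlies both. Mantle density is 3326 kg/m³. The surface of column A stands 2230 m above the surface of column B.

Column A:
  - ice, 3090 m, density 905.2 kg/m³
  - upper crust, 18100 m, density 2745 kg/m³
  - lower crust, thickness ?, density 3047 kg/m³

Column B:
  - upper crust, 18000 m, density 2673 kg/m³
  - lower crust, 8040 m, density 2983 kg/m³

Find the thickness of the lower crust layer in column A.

Take the compensation level at the base of the deeper column (depth z_c below the surface of column A) and equate Σ ρ_i t_i down to z_c; mantle fills any gap and the z_c terms cancel.
Column A: 3090×905.2 + 18100×2745 + x×3047 + (z_c − 21190 − x)×3326
Column B: 2230×0 + 18000×2673 + 8040×2983 + (z_c − 2230 − 26040)×3326
The z_c×3326 term appears on both sides and cancels. Collect the known terms of each column as K = Σ(ρt)_known − 3326 × (depth of known layers): K_A = 52481568 − 3326×21190 = −17996372; K_B = 72097320 − 3326×(2230 + 26040) = −21928700.
Balance: K_A − x×(3326 − 3047) = K_B, so x = (K_A − K_B)/(3326 − 3047) = 3932330/279 = 14100 m.

14100 m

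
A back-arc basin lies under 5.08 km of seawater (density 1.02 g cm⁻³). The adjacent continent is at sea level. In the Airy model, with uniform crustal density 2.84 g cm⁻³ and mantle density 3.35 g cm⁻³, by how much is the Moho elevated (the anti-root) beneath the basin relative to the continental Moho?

Isostatic balance requires: replacing crust with seawater at the top is compensated by replacing crust with mantle at the base: d (ρ_c − ρ_w) = a (ρ_m − ρ_c).
a = d (ρ_c − ρ_w)/(ρ_m − ρ_c) = 5.08 km × 1.82/0.51 = 18.1 km.

18.1 km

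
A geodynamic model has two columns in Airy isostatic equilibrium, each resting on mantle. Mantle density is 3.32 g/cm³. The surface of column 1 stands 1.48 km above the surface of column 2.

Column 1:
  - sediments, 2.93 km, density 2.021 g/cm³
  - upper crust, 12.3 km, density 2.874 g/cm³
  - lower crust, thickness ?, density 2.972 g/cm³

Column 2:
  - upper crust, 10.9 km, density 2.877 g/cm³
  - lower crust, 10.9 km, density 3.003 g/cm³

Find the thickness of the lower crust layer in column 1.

Take the compensation level at the base of the deeper column (depth z_c below the surface of column 1) and equate Σ ρ_i t_i down to z_c; mantle fills any gap and the z_c terms cancel.
Column 1: 2.93×2.021 + 12.3×2.874 + x×2.972 + (z_c − 15.23 − x)×3.32
Column 2: 1.48×0 + 10.9×2.877 + 10.9×3.003 + (z_c − 1.48 − 21.8)×3.32
The z_c×3.32 term appears on both sides and cancels. Collect the known terms of each column as K = Σ(ρt)_known − 3.32 × (depth of known layers): K_1 = 41.27173 − 3.32×15.23 = −9.29187; K_2 = 64.092 − 3.32×(1.48 + 21.8) = −13.1976.
Balance: K_1 − x×(3.32 − 2.972) = K_2, so x = (K_1 − K_2)/(3.32 − 2.972) = 3.90573/0.348 = 11.2 km.

11.2 km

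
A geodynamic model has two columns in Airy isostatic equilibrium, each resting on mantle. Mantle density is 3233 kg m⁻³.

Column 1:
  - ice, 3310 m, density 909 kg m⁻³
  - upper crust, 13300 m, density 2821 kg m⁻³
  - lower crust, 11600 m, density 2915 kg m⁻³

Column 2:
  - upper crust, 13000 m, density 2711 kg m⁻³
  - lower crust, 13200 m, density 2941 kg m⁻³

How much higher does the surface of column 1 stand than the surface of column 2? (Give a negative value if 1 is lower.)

1920 m

For any compensation level in the mantle, the mantle terms cancel and isostasy reduces to e = (Σt_1 − Σt_2) − (Σ(ρt)_1 − Σ(ρt)_2) / ρ_m.
Σt_1 = 28210 m; Σt_2 = 26200 m; Σ(ρt)_1 = 74342090; Σ(ρt)_2 = 74064200 (in m·kg m⁻³).
e = (28210 − 26200) − (74342090 − 74064200) / 3233 = 1920 m.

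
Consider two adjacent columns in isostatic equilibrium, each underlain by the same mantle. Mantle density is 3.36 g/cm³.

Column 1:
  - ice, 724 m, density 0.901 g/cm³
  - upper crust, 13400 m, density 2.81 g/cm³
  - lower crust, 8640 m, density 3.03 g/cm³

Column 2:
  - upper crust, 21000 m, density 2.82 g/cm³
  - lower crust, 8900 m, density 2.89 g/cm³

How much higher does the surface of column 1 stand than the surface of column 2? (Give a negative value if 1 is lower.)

−1050 m

For any compensation level in the mantle, the mantle terms cancel and isostasy reduces to e = (Σt_1 − Σt_2) − (Σ(ρt)_1 − Σ(ρt)_2) / ρ_m.
Σt_1 = 22764 m; Σt_2 = 29900 m; Σ(ρt)_1 = 64485.524; Σ(ρt)_2 = 84941 (in m·g/cm³).
e = (22764 − 29900) − (64485.524 − 84941) / 3.36 = −1050 m.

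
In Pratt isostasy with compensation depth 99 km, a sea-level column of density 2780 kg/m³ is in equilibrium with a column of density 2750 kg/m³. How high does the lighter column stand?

1.08 km

ρ_ref D = ρ (D + h) → h = D (ρ_ref − ρ)/ρ.
h = 99 km × (2780 − 2750)/2750 = 1.08 km.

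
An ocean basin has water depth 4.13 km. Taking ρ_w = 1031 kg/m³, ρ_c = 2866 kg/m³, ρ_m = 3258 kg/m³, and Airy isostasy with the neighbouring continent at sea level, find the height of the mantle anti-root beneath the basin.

19.3 km

In Airy isostatic equilibrium: replacing crust with seawater at the top is compensated by replacing crust with mantle at the base: d (ρ_c − ρ_w) = a (ρ_m − ρ_c).
a = d (ρ_c − ρ_w)/(ρ_m − ρ_c) = 4.13 km × 1835/392 = 19.3 km.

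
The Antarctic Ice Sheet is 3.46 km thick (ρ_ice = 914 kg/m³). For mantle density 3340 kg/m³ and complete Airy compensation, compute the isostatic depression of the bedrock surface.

Balancing pressure at the compensation depth: the ice load ρ_ice t is balanced by mantle displaced below, ρ_m s.
s = t ρ_ice / ρ_m = 3.46 km × 914/3340 = 0.947 km.

0.947 km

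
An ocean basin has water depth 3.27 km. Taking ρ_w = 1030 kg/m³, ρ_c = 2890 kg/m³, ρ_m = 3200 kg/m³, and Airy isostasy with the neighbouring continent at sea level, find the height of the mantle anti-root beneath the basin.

Isostatic balance requires: replacing crust with seawater at the top is compensated by replacing crust with mantle at the base: d (ρ_c − ρ_w) = a (ρ_m − ρ_c).
a = d (ρ_c − ρ_w)/(ρ_m − ρ_c) = 3.27 km × 1860/310 = 19.6 km.

19.6 km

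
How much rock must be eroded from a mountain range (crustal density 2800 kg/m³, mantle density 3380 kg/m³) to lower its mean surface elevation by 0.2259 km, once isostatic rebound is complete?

1.32 km

Net drop Δ = e − u = e − e ρ_c/ρ_m = e (ρ_m − ρ_c)/ρ_m.
e = Δ ρ_m/(ρ_m − ρ_c) = 0.2259 km × 3380/580 = 1.32 km.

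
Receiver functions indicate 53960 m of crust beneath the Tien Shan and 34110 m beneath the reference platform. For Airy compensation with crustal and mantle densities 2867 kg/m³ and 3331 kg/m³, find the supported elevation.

Excess crust Δ = 53960 m − 34110 m = 19850 m, split between elevation h and root r with h + r = Δ.
Airy balance ρ_c h = (ρ_m − ρ_c) r gives r = h ρ_c/(ρ_m − ρ_c), so h (1 + ρ_c/(ρ_m − ρ_c)) = Δ, i.e. h = Δ (ρ_m − ρ_c)/ρ_m.
h = 19850 m × 464/3331 = 2770 m.

2770 m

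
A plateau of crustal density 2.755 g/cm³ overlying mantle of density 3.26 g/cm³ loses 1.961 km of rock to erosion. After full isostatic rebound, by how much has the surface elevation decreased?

0.304 km

Rebound u = e ρ_c/ρ_m = 1.961 km × 2.755/3.26 = 1.657 km.
Net surface drop = e − u = 1.961 km − 1.657 km = e (ρ_m − ρ_c)/ρ_m = 0.304 km.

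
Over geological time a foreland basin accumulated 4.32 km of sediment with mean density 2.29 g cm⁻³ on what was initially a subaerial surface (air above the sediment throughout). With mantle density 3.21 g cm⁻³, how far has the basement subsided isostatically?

Subaerial load: s = t ρ_sed / ρ_m = 4.32 km × 2.29/3.21 = 3.08 km.

3.08 km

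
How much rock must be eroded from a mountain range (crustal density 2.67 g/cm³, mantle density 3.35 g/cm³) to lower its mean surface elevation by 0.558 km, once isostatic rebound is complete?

Net drop Δ = e − u = e − e ρ_c/ρ_m = e (ρ_m − ρ_c)/ρ_m.
e = Δ ρ_m/(ρ_m − ρ_c) = 0.558 km × 3.35/0.68 = 2.75 km.

2.75 km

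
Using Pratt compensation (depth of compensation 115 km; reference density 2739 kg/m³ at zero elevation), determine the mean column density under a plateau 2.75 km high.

2680 kg/m³

Pratt balance: ρ_ref D = ρ (D + h).
ρ = ρ_ref D/(D + h) = 2739 × 115 km/(115 km + 2.75 km) = 2680 kg/m³.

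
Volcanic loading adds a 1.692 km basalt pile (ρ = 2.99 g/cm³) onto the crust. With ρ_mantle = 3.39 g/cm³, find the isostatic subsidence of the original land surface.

Subaerial loading: s = t ρ_load / ρ_m.
s = 1.692 km × 2.99/3.39 = 1.49 km.

1.49 km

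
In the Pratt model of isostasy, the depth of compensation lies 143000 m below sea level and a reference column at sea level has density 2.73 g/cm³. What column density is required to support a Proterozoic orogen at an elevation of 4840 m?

Pratt balance: ρ_ref D = ρ (D + h).
ρ = ρ_ref D/(D + h) = 2.73 × 143000 m/(143000 m + 4840 m) = 2.64 g/cm³.

2.64 g/cm³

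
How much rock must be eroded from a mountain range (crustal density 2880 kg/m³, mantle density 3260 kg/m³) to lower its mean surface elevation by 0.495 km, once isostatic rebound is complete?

Net drop Δ = e − u = e − e ρ_c/ρ_m = e (ρ_m − ρ_c)/ρ_m.
e = Δ ρ_m/(ρ_m − ρ_c) = 0.495 km × 3260/380 = 4.25 km.

4.25 km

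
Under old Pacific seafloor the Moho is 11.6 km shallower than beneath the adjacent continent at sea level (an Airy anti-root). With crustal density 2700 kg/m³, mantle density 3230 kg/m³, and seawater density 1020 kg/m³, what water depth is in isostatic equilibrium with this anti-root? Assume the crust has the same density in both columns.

Replacing a thickness d of crust by seawater at the top must be balanced by replacing crust with mantle at the base: d (ρ_c − ρ_w) = a (ρ_m − ρ_c).
d = a (ρ_m − ρ_c)/(ρ_c − ρ_w) = 11.6 km × 530/1680 = 3.66 km.

3.66 km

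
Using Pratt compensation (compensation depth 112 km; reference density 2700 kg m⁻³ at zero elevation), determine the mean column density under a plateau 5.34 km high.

Pratt balance: ρ_ref D = ρ (D + h).
ρ = ρ_ref D/(D + h) = 2700 × 112 km/(112 km + 5.34 km) = 2580 kg m⁻³.

2580 kg m⁻³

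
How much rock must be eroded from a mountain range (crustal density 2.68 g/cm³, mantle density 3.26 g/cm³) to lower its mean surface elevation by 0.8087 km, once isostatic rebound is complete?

Net drop Δ = e − u = e − e ρ_c/ρ_m = e (ρ_m − ρ_c)/ρ_m.
e = Δ ρ_m/(ρ_m − ρ_c) = 0.8087 km × 3.26/0.58 = 4.55 km.

4.55 km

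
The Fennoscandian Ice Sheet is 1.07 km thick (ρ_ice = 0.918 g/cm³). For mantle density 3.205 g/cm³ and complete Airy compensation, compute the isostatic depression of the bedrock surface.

Isostatic balance requires: the ice load ρ_ice t is balanced by mantle displaced below, ρ_m s.
s = t ρ_ice / ρ_m = 1.07 km × 0.918/3.205 = 0.306 km.

0.306 km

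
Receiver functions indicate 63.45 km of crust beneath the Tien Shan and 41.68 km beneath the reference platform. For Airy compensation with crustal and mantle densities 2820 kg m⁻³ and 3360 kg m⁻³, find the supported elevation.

3.5 km

Excess crust Δ = 63.45 km − 41.68 km = 21.77 km, split between elevation h and root r with h + r = Δ.
Airy balance ρ_c h = (ρ_m − ρ_c) r gives r = h ρ_c/(ρ_m − ρ_c), so h (1 + ρ_c/(ρ_m − ρ_c)) = Δ, i.e. h = Δ (ρ_m − ρ_c)/ρ_m.
h = 21.77 km × 540/3360 = 3.5 km.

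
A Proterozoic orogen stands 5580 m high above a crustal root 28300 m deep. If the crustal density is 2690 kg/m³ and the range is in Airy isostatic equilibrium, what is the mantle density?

Airy balance: ρ_c h = (ρ_m − ρ_c) r → ρ_m = ρ_c (1 + h/r).
ρ_m = 2690 × (1 + 5580 m/28300 m) = 3220 kg/m³.

3220 kg/m³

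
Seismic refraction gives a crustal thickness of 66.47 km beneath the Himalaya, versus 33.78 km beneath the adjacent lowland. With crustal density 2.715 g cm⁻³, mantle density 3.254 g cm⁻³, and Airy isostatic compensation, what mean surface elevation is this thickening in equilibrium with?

Excess crust Δ = 66.47 km − 33.78 km = 32.69 km, split between elevation h and root r with h + r = Δ.
Airy balance ρ_c h = (ρ_m − ρ_c) r gives r = h ρ_c/(ρ_m − ρ_c), so h (1 + ρ_c/(ρ_m − ρ_c)) = Δ, i.e. h = Δ (ρ_m − ρ_c)/ρ_m.
h = 32.69 km × 0.539/3.254 = 5.41 km.

5.41 km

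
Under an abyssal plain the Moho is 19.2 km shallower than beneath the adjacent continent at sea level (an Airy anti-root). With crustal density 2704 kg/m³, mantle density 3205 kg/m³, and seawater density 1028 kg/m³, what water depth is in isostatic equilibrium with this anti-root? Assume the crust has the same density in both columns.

Replacing a thickness d of crust by seawater at the top must be balanced by replacing crust with mantle at the base: d (ρ_c − ρ_w) = a (ρ_m − ρ_c).
d = a (ρ_m − ρ_c)/(ρ_c − ρ_w) = 19.2 km × 501/1676 = 5.74 km.

5.74 km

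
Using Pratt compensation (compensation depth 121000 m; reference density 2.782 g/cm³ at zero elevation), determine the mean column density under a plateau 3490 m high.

Pratt balance: ρ_ref D = ρ (D + h).
ρ = ρ_ref D/(D + h) = 2.782 × 121000 m/(121000 m + 3490 m) = 2.7 g/cm³.

2.7 g/cm³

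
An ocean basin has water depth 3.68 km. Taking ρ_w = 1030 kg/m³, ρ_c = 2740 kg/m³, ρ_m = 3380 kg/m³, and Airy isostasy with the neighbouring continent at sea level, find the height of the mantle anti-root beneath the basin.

For local isostatic compensation: replacing crust with seawater at the top is compensated by replacing crust with mantle at the base: d (ρ_c − ρ_w) = a (ρ_m − ρ_c).
a = d (ρ_c − ρ_w)/(ρ_m − ρ_c) = 3.68 km × 1710/640 = 9.83 km.

9.83 km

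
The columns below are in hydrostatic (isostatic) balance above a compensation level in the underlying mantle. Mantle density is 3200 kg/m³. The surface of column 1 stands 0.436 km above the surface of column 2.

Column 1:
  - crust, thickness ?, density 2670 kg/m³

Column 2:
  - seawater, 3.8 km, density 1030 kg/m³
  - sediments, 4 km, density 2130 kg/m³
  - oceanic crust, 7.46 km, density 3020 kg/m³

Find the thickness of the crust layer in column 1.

Take the compensation level at the base of the deeper column (depth z_c below the surface of column 1) and equate Σ ρ_i t_i down to z_c; mantle fills any gap and the z_c terms cancel.
Column 1: x×2670 + (z_c − 0 − x)×3200
Column 2: 0.436×0 + 3.8×1030 + 4×2130 + 7.46×3020 + (z_c − 0.436 − 15.26)×3200
The z_c×3200 term appears on both sides and cancels. Collect the known terms of each column as K = Σ(ρt)_known − 3200 × (depth of known layers): K_1 = 0 − 3200×0 = 0; K_2 = 34963.2 − 3200×(0.436 + 15.26) = −15264.
Balance: K_1 − x×(3200 − 2670) = K_2, so x = (K_1 − K_2)/(3200 − 2670) = 15264/530 = 28.8 km.

28.8 km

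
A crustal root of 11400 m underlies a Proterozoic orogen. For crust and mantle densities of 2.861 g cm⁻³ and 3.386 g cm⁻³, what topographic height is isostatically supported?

Balancing pressure at the compensation depth: ρ_c h = (ρ_m − ρ_c) r.
h = r (ρ_m − ρ_c) / ρ_c = 11400 m × (3.386 − 2.861) / 2.861 = 2090 m.

2090 m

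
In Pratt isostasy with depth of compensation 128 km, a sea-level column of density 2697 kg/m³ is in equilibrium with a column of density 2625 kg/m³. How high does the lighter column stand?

3.51 km

ρ_ref D = ρ (D + h) → h = D (ρ_ref − ρ)/ρ.
h = 128 km × (2697 − 2625)/2625 = 3.51 km.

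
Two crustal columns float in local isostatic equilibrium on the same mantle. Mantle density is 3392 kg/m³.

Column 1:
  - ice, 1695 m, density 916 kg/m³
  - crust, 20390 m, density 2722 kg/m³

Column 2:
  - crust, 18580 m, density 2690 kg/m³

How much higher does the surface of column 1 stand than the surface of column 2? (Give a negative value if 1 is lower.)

1420 m

For any compensation level in the mantle, the mantle terms cancel and isostasy reduces to e = (Σt_1 − Σt_2) − (Σ(ρt)_1 − Σ(ρt)_2) / ρ_m.
Σt_1 = 22085 m; Σt_2 = 18580 m; Σ(ρt)_1 = 57054200; Σ(ρt)_2 = 49980200 (in m·kg/m³).
e = (22085 − 18580) − (57054200 − 49980200) / 3392 = 1420 m.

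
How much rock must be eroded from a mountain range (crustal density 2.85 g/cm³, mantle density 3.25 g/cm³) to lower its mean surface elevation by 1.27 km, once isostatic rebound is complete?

Net drop Δ = e − u = e − e ρ_c/ρ_m = e (ρ_m − ρ_c)/ρ_m.
e = Δ ρ_m/(ρ_m − ρ_c) = 1.27 km × 3.25/0.4 = 10.3 km.

10.3 km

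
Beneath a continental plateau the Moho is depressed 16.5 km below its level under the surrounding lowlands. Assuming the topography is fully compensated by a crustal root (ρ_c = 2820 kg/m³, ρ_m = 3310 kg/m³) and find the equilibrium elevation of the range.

By Archimedes' principle applied to the lithosphere: ρ_c h = (ρ_m − ρ_c) r.
h = r (ρ_m − ρ_c) / ρ_c = 16.5 km × (3310 − 2820) / 2820 = 2.87 km.

2.87 km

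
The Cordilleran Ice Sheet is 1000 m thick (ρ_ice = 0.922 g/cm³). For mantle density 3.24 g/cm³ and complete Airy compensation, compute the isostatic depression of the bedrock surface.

285 m

In Airy isostatic equilibrium: the ice load ρ_ice t is balanced by mantle displaced below, ρ_m s.
s = t ρ_ice / ρ_m = 1000 m × 0.922/3.24 = 285 m.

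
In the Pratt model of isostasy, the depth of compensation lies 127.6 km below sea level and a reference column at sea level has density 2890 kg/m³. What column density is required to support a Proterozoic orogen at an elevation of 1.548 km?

Pratt balance: ρ_ref D = ρ (D + h).
ρ = ρ_ref D/(D + h) = 2890 × 127.6 km/(127.6 km + 1.548 km) = 2860 kg/m³.

2860 kg/m³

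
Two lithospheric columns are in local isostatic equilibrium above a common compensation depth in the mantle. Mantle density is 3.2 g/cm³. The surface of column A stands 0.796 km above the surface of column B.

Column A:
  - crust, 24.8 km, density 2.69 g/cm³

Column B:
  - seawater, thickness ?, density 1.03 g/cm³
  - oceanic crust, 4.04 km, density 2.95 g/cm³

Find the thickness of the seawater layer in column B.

4.19 km

Take the compensation level at the base of the deeper column (depth z_c below the surface of column A) and equate Σ ρ_i t_i down to z_c; mantle fills any gap and the z_c terms cancel.
Column A: 24.8×2.69 + (z_c − 24.8)×3.2
Column B: 0.796×0 + x×1.03 + 4.04×2.95 + (z_c − 0.796 − 4.04 − x)×3.2
The z_c×3.2 term appears on both sides and cancels. Collect the known terms of each column as K = Σ(ρt)_known − 3.2 × (depth of known layers): K_A = 66.712 − 3.2×24.8 = −12.648; K_B = 11.918 − 3.2×(0.796 + 4.04) = −3.5572.
Balance: K_A = K_B − x×(3.2 − 1.03), so x = (K_B − K_A)/(3.2 − 1.03) = 9.0908/2.17 = 4.19 km.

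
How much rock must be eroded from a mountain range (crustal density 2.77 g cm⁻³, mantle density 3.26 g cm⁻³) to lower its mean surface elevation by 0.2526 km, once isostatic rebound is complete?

Net drop Δ = e − u = e − e ρ_c/ρ_m = e (ρ_m − ρ_c)/ρ_m.
e = Δ ρ_m/(ρ_m − ρ_c) = 0.2526 km × 3.26/0.49 = 1.68 km.

1.68 km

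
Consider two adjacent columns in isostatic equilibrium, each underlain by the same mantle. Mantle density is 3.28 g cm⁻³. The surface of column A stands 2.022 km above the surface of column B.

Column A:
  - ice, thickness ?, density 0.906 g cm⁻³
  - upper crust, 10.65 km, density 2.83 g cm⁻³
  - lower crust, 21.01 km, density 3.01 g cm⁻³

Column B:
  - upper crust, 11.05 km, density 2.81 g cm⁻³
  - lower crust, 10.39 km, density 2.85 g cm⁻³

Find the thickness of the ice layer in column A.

Take the compensation level at the base of the deeper column (depth z_c below the surface of column A) and equate Σ ρ_i t_i down to z_c; mantle fills any gap and the z_c terms cancel.
Column A: x×0.906 + 10.65×2.83 + 21.01×3.01 + (z_c − 31.66 − x)×3.28
Column B: 2.022×0 + 11.05×2.81 + 10.39×2.85 + (z_c − 2.022 − 21.44)×3.28
The z_c×3.28 term appears on both sides and cancels. Collect the known terms of each column as K = Σ(ρt)_known − 3.28 × (depth of known layers): K_A = 93.3796 − 3.28×31.66 = −10.4652; K_B = 60.662 − 3.28×(2.022 + 21.44) = −16.29336.
Balance: K_A − x×(3.28 − 0.906) = K_B, so x = (K_A − K_B)/(3.28 − 0.906) = 5.82816/2.374 = 2.45 km.

2.45 km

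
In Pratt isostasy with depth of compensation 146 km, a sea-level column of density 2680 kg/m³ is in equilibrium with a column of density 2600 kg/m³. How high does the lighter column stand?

4.49 km

ρ_ref D = ρ (D + h) → h = D (ρ_ref − ρ)/ρ.
h = 146 km × (2680 − 2600)/2600 = 4.49 km.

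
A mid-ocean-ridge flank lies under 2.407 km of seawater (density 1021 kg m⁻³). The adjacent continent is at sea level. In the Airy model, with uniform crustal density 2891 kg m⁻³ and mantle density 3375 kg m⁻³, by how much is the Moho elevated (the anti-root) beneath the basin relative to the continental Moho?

In Airy isostatic equilibrium: replacing crust with seawater at the top is compensated by replacing crust with mantle at the base: d (ρ_c − ρ_w) = a (ρ_m − ρ_c).
a = d (ρ_c − ρ_w)/(ρ_m − ρ_c) = 2.407 km × 1870/484 = 9.3 km.

9.3 km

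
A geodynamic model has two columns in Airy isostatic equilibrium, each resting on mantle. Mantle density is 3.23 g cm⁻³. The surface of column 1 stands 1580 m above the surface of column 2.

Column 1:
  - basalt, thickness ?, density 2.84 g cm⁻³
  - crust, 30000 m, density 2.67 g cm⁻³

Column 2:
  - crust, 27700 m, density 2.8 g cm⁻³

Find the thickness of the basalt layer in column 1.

550 m

Take the compensation level at the base of the deeper column (depth z_c below the surface of column 1) and equate Σ ρ_i t_i down to z_c; mantle fills any gap and the z_c terms cancel.
Column 1: x×2.84 + 30000×2.67 + (z_c − 30000 − x)×3.23
Column 2: 1580×0 + 27700×2.8 + (z_c − 1580 − 27700)×3.23
The z_c×3.23 term appears on both sides and cancels. Collect the known terms of each column as K = Σ(ρt)_known − 3.23 × (depth of known layers): K_1 = 80100 − 3.23×30000 = −16800; K_2 = 77560 − 3.23×(1580 + 27700) = −17014.4.
Balance: K_1 − x×(3.23 − 2.84) = K_2, so x = (K_1 − K_2)/(3.23 − 2.84) = 214.4/0.39 = 550 m.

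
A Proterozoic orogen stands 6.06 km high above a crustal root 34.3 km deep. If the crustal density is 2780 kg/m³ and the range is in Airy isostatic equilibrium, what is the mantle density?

3270 kg/m³

Airy balance: ρ_c h = (ρ_m − ρ_c) r → ρ_m = ρ_c (1 + h/r).
ρ_m = 2780 × (1 + 6.06 km/34.3 km) = 3270 kg/m³.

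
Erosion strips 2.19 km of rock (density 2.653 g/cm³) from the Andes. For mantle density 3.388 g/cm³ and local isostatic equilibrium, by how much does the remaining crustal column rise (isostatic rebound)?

Unloading: uplift u = e ρ_c/ρ_m = 2.19 km × 2.653/3.388 = 1.71 km.

1.71 km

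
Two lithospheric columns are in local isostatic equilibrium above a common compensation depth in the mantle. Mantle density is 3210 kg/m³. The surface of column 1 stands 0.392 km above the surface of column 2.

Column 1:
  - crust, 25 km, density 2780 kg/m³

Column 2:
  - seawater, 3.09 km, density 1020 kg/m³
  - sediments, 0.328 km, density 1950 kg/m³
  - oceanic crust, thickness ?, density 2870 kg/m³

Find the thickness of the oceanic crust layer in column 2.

Take the compensation level at the base of the deeper column (depth z_c below the surface of column 1) and equate Σ ρ_i t_i down to z_c; mantle fills any gap and the z_c terms cancel.
Column 1: 25×2780 + (z_c − 25)×3210
Column 2: 0.392×0 + 3.09×1020 + 0.328×1950 + x×2870 + (z_c − 0.392 − 3.418 − x)×3210
The z_c×3210 term appears on both sides and cancels. Collect the known terms of each column as K = Σ(ρt)_known − 3210 × (depth of known layers): K_1 = 69500 − 3210×25 = −10750; K_2 = 3791.4 − 3210×(0.392 + 3.418) = −8438.7.
Balance: K_1 = K_2 − x×(3210 − 2870), so x = (K_2 − K_1)/(3210 − 2870) = 2311.3/340 = 6.8 km.

6.8 km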